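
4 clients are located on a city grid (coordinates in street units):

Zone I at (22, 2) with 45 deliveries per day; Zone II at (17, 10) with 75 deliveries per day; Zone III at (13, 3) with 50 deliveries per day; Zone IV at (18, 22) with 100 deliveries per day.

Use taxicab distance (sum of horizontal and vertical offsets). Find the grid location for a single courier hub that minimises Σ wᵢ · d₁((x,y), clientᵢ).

Manhattan distance separates: Σwᵢ(|x−xᵢ|+|y−yᵢ|) = Σwᵢ|x−xᵢ| + Σwᵢ|y−yᵢ|, so x and y are optimised independently as 1-D weighted medians.
Total weight W = 270; half = 135.
x-coordinate, sorted with cumulative weight:
  x=13 (Zone III, w=50) cum 50
  x=17 (Zone II, w=75) cum 125
  x=18 (Zone IV, w=100) cum 225  ← median
  x=22 (Zone I, w=45) cum 270
⇒ x* = 18
y-coordinate, sorted with cumulative weight:
  y=2 (Zone I, w=45) cum 45
  y=3 (Zone III, w=50) cum 95
  y=10 (Zone II, w=75) cum 170  ← median
  y=22 (Zone IV, w=100) cum 270
⇒ y* = 10

(18, 10)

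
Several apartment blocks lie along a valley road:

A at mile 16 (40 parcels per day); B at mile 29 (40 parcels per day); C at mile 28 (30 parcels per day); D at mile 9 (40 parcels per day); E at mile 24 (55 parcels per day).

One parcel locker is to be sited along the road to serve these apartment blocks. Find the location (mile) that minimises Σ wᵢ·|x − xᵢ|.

For a sum of weighted absolute distances on a line, the optimum is the weighted median (not the mean). Total weight W = 205; half-weight = 102.5.
Sort by position and accumulate weight:
  mile 9 (D, w=40) → cum 40
  mile 16 (A, w=40) → cum 80
  mile 24 (E, w=55) → cum 135  ≥ 102.5 → median here
  mile 28 (C, w=30) → cum 165
  mile 29 (B, w=40) → cum 205
Optimal location: mile 24.

x = 24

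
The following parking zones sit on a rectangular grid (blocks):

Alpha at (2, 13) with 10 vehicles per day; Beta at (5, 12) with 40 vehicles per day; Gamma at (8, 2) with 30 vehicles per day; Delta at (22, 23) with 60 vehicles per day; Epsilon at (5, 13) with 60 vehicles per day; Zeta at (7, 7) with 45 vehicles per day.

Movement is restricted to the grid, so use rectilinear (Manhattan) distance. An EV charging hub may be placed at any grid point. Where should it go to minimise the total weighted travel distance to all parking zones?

Manhattan distance separates: Σwᵢ(|x−xᵢ|+|y−yᵢ|) = Σwᵢ|x−xᵢ| + Σwᵢ|y−yᵢ|, so x and y are optimised independently as 1-D weighted medians.
Total weight W = 245; half = 122.5.
x-coordinate, sorted with cumulative weight:
  x=2 (Alpha, w=10) cum 10
  x=5 (Beta, w=40) cum 50
  x=5 (Epsilon, w=60) cum 110
  x=7 (Zeta, w=45) cum 155  ← median
  x=8 (Gamma, w=30) cum 185
  x=22 (Delta, w=60) cum 245
⇒ x* = 7
y-coordinate, sorted with cumulative weight:
  y=2 (Gamma, w=30) cum 30
  y=7 (Zeta, w=45) cum 75
  y=12 (Beta, w=40) cum 115
  y=13 (Alpha, w=10) cum 125  ← median
  y=13 (Epsilon, w=60) cum 185
  y=23 (Delta, w=60) cum 245
⇒ y* = 13

(7, 13)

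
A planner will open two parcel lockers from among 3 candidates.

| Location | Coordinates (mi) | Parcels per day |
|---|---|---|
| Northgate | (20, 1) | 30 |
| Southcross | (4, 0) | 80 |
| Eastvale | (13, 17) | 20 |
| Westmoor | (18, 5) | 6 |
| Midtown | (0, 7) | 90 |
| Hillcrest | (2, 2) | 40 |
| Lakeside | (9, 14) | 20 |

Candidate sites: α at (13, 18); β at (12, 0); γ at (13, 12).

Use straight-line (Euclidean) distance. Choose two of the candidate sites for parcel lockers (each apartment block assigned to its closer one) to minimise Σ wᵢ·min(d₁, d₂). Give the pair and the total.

Evaluate every pair (each demand assigned to the nearer of the two):
  {α, β}: total = 2720.1
  {β, γ}: total = 2776.4
  {α, γ}: total = 3600.4
Best pair: {α, β} with total 2720.1.

{α, β}, total 2720.1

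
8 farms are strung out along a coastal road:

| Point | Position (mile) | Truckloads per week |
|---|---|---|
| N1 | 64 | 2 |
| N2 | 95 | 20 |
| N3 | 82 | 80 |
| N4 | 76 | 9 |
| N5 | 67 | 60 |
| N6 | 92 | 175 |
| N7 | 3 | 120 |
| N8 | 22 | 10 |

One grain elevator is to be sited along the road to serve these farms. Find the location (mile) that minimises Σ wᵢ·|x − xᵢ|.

For a sum of weighted absolute distances on a line, the optimum is the weighted median (not the mean). Total weight W = 476; half-weight = 238.
Sort by position and accumulate weight:
  mile 3 (N7, w=120) → cum 120
  mile 22 (N8, w=10) → cum 130
  mile 64 (N1, w=2) → cum 132
  mile 67 (N5, w=60) → cum 192
  mile 76 (N4, w=9) → cum 201
  mile 82 (N3, w=80) → cum 281  ≥ 238 → median here
  mile 92 (N6, w=175) → cum 456
  mile 95 (N2, w=20) → cum 476
Optimal location: mile 82.

x = 82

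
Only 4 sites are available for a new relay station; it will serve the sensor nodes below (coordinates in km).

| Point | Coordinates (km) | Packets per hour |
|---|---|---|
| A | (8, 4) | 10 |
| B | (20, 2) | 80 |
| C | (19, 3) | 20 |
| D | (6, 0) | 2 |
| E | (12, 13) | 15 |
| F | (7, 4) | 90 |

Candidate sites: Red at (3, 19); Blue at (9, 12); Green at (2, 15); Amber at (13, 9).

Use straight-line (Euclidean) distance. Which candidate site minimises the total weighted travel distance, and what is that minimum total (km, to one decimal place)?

Total weighted distance at each candidate:
  Red (3, 19): total = 4131.9
  Blue (9, 12): total = 2353.3
  Green (2, 15): total = 3589.3
  Amber (13, 9): total = 1819.9
Minimum is at Amber with total 1819.9 km.

Amber, total 1819.9 km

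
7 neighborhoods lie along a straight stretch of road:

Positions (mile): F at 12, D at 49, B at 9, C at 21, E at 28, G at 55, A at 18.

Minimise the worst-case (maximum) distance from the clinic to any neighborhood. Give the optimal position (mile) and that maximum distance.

location 32, max distance 23

The 1-center on a line is the midpoint of the two extreme points: leftmost at 9, rightmost at 55.
Optimal location = (9 + 55)/2 = 32; maximum distance = (55 − 9)/2 = 23.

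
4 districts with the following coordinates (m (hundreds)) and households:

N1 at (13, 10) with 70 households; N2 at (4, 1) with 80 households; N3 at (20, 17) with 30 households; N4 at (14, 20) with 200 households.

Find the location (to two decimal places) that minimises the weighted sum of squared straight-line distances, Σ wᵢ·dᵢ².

The minimiser of Σwᵢ‖p−pᵢ‖² is the weighted centroid p* = (Σwᵢpᵢ)/(Σwᵢ).
Σwᵢ = 380.
Σwᵢxᵢ = 70·13 + 80·4 + 30·20 + 200·14 = 4630.
Σwᵢyᵢ = 70·10 + 80·1 + 30·17 + 200·20 = 5290.
x* = 4630/380 = 12.18, y* = 5290/380 = 13.92.

(12.18, 13.92)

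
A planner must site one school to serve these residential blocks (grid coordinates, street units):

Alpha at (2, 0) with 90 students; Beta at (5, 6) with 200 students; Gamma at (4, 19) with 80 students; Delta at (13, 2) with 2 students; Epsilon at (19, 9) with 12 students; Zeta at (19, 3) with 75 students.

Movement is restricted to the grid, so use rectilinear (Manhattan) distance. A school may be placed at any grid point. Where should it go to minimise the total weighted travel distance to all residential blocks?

Manhattan distance separates: Σwᵢ(|x−xᵢ|+|y−yᵢ|) = Σwᵢ|x−xᵢ| + Σwᵢ|y−yᵢ|, so x and y are optimised independently as 1-D weighted medians.
Total weight W = 459; half = 229.5.
x-coordinate, sorted with cumulative weight:
  x=2 (Alpha, w=90) cum 90
  x=4 (Gamma, w=80) cum 170
  x=5 (Beta, w=200) cum 370  ← median
  x=13 (Delta, w=2) cum 372
  x=19 (Epsilon, w=12) cum 384
  x=19 (Zeta, w=75) cum 459
⇒ x* = 5
y-coordinate, sorted with cumulative weight:
  y=0 (Alpha, w=90) cum 90
  y=2 (Delta, w=2) cum 92
  y=3 (Zeta, w=75) cum 167
  y=6 (Beta, w=200) cum 367  ← median
  y=9 (Epsilon, w=12) cum 379
  y=19 (Gamma, w=80) cum 459
⇒ y* = 6

(5, 6)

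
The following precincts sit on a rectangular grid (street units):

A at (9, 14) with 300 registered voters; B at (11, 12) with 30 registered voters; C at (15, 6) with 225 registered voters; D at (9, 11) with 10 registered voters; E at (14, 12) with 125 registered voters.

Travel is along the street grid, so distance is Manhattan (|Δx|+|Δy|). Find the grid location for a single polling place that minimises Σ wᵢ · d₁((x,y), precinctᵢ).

Manhattan distance separates: Σwᵢ(|x−xᵢ|+|y−yᵢ|) = Σwᵢ|x−xᵢ| + Σwᵢ|y−yᵢ|, so x and y are optimised independently as 1-D weighted medians.
Total weight W = 690; half = 345.
x-coordinate, sorted with cumulative weight:
  x=9 (A, w=300) cum 300
  x=9 (D, w=10) cum 310
  x=11 (B, w=30) cum 340
  x=14 (E, w=125) cum 465  ← median
  x=15 (C, w=225) cum 690
⇒ x* = 14
y-coordinate, sorted with cumulative weight:
  y=6 (C, w=225) cum 225
  y=11 (D, w=10) cum 235
  y=12 (B, w=30) cum 265
  y=12 (E, w=125) cum 390  ← median
  y=14 (A, w=300) cum 690
⇒ y* = 12

(14, 12)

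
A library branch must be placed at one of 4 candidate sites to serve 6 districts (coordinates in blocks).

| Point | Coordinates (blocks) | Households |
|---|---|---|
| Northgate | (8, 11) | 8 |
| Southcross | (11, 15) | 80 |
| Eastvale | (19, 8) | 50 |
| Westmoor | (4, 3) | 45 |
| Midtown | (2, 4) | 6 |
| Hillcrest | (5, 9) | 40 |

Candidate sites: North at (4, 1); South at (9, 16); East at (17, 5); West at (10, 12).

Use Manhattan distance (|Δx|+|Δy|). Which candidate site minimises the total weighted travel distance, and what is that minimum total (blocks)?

Total weighted distance at each candidate:
  North (4, 1): total = 3372
  South (9, 16): total = 2552
  East (17, 5): total = 3061
  West (10, 12): total = 2085
Minimum is at West with total 2085 blocks.

West, total 2085 blocks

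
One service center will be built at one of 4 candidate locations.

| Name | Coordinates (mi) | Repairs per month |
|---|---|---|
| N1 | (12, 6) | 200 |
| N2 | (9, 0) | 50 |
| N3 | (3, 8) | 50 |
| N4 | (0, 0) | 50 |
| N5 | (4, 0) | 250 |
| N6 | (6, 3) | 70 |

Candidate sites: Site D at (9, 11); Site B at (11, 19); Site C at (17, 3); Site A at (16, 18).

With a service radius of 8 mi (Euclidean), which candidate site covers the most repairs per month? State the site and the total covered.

Coverage radius r = 8 mi; a point is covered iff (Δx)²+(Δy)² ≤ 8² = 64.
  Site D (9, 11): covers {N1, N3} → 250
  Site B (11, 19): covers {none} → 0
  Site C (17, 3): covers {N1} → 200
  Site A (16, 18): covers {none} → 0
Maximum coverage at Site D: 250 repairs per month.

Site D, covering 250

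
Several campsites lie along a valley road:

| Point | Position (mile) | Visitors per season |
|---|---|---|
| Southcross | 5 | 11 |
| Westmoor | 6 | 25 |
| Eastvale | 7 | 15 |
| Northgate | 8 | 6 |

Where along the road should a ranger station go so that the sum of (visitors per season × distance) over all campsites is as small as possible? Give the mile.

For a sum of weighted absolute distances on a line, the optimum is the weighted median (not the mean). Total weight W = 57; half-weight = 28.5.
Sort by position and accumulate weight:
  mile 5 (Southcross, w=11) → cum 11
  mile 6 (Westmoor, w=25) → cum 36  ≥ 28.5 → median here
  mile 7 (Eastvale, w=15) → cum 51
  mile 8 (Northgate, w=6) → cum 57
Optimal location: mile 6.

x = 6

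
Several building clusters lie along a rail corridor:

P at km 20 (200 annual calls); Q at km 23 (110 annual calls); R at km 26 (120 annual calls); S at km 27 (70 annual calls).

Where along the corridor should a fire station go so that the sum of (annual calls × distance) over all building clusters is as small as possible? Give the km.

x = 23

For a sum of weighted absolute distances on a line, the optimum is the weighted median (not the mean). Total weight W = 500; half-weight = 250.
Sort by position and accumulate weight:
  km 20 (P, w=200) → cum 200
  km 23 (Q, w=110) → cum 310  ≥ 250 → median here
  km 26 (R, w=120) → cum 430
  km 27 (S, w=70) → cum 500
Optimal location: km 23.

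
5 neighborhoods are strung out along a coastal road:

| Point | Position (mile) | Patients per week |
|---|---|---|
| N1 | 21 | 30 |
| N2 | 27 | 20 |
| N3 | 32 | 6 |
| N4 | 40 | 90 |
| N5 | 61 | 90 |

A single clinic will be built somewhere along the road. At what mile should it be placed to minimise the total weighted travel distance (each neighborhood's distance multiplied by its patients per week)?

For a sum of weighted absolute distances on a line, the optimum is the weighted median (not the mean). Total weight W = 236; half-weight = 118.
Sort by position and accumulate weight:
  mile 21 (N1, w=30) → cum 30
  mile 27 (N2, w=20) → cum 50
  mile 32 (N3, w=6) → cum 56
  mile 40 (N4, w=90) → cum 146  ≥ 118 → median here
  mile 61 (N5, w=90) → cum 236
Optimal location: mile 40.

x = 40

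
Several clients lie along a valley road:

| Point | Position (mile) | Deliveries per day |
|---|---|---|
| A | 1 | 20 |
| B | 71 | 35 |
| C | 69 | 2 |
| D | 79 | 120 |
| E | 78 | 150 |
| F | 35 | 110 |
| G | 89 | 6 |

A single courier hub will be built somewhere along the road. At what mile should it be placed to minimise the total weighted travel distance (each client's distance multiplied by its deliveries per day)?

x = 78

For a sum of weighted absolute distances on a line, the optimum is the weighted median (not the mean). Total weight W = 443; half-weight = 221.5.
Sort by position and accumulate weight:
  mile 1 (A, w=20) → cum 20
  mile 35 (F, w=110) → cum 130
  mile 69 (C, w=2) → cum 132
  mile 71 (B, w=35) → cum 167
  mile 78 (E, w=150) → cum 317  ≥ 221.5 → median here
  mile 79 (D, w=120) → cum 437
  mile 89 (G, w=6) → cum 443
Optimal location: mile 78.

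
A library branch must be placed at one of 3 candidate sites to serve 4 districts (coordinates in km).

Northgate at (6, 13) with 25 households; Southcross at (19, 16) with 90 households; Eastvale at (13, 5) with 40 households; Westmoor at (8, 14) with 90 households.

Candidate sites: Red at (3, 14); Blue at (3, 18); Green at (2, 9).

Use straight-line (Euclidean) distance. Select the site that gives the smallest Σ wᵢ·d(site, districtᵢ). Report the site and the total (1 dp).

Red, total 2518.4 km

Total weighted distance at each candidate:
  Red (3, 14): total = 2518.4
  Blue (3, 18): total = 2829.3
  Green (2, 9): total = 2967.2
Minimum is at Red with total 2518.4 km.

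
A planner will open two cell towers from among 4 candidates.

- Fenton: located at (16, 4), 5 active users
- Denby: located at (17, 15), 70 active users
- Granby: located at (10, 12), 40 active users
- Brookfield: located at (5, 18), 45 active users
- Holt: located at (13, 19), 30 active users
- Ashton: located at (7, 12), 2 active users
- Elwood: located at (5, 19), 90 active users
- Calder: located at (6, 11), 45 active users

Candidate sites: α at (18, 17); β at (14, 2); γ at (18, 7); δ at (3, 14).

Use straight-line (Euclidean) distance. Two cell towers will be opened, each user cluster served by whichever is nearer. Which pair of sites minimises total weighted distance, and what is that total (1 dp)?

{α, δ}, total 1560.8

Evaluate every pair (each demand assigned to the nearer of the two):
  {α, δ}: total = 1560.8
  {γ, δ}: total = 2094.8
  {β, δ}: total = 2460.4
  {α, β}: total = 3046.1
  {α, γ}: total = 3077.3
  {β, γ}: total = 4270.5
Best pair: {α, δ} with total 1560.8.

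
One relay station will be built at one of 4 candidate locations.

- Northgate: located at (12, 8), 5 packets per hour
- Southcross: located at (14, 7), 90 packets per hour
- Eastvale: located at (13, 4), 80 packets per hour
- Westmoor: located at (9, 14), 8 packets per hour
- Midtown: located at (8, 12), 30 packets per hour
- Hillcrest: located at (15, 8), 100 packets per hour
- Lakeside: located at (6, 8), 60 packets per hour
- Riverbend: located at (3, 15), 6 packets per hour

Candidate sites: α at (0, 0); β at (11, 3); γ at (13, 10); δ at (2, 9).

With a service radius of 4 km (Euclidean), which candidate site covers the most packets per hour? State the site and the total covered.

Coverage radius r = 4 km; a point is covered iff (Δx)²+(Δy)² ≤ 4² = 16.
  α (0, 0): covers {none} → 0
  β (11, 3): covers {Eastvale} → 80
  γ (13, 10): covers {Northgate, Southcross, Hillcrest} → 195
  δ (2, 9): covers {none} → 0
Maximum coverage at γ: 195 packets per hour.

γ, covering 195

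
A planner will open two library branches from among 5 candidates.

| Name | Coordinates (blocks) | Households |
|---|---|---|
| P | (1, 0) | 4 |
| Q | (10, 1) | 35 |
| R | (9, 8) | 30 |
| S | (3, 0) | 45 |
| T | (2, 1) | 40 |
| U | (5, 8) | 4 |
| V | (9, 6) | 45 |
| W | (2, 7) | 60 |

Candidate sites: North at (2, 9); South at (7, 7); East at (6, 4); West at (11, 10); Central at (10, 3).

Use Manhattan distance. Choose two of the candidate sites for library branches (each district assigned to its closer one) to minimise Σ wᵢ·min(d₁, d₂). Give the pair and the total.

Evaluate every pair (each demand assigned to the nearer of the two):
  {North, Central}: total = 1376
  {South, East}: total = 1413
  {North, East}: total = 1447
  {North, South}: total = 1482
  {East, Central}: total = 1501
  {South, Central}: total = 1505
  {East, West}: total = 1661
  {North, West}: total = 1686
  {South, West}: total = 1839
  {West, Central}: total = 2020
Best pair: {North, Central} with total 1376.

{North, Central}, total 1376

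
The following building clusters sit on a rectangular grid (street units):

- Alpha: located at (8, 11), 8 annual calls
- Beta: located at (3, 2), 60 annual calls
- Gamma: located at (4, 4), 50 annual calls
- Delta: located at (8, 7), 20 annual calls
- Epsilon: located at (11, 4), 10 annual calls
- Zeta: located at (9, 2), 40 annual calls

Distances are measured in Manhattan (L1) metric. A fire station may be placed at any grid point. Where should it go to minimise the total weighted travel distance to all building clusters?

Manhattan distance separates: Σwᵢ(|x−xᵢ|+|y−yᵢ|) = Σwᵢ|x−xᵢ| + Σwᵢ|y−yᵢ|, so x and y are optimised independently as 1-D weighted medians.
Total weight W = 188; half = 94.
x-coordinate, sorted with cumulative weight:
  x=3 (Beta, w=60) cum 60
  x=4 (Gamma, w=50) cum 110  ← median
  x=8 (Alpha, w=8) cum 118
  x=8 (Delta, w=20) cum 138
  x=9 (Zeta, w=40) cum 178
  x=11 (Epsilon, w=10) cum 188
⇒ x* = 4
y-coordinate, sorted with cumulative weight:
  y=2 (Beta, w=60) cum 60
  y=2 (Zeta, w=40) cum 100  ← median
  y=4 (Gamma, w=50) cum 150
  y=4 (Epsilon, w=10) cum 160
  y=7 (Delta, w=20) cum 180
  y=11 (Alpha, w=8) cum 188
⇒ y* = 2

(4, 2)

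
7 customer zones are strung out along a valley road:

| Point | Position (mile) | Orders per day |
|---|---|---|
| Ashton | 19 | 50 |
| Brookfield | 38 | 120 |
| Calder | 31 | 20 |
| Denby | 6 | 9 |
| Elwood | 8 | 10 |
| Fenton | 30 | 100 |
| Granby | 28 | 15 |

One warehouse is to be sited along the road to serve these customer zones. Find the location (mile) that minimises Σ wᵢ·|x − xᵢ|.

For a sum of weighted absolute distances on a line, the optimum is the weighted median (not the mean). Total weight W = 324; half-weight = 162.
Sort by position and accumulate weight:
  mile 6 (Denby, w=9) → cum 9
  mile 8 (Elwood, w=10) → cum 19
  mile 19 (Ashton, w=50) → cum 69
  mile 28 (Granby, w=15) → cum 84
  mile 30 (Fenton, w=100) → cum 184  ≥ 162 → median here
  mile 31 (Calder, w=20) → cum 204
  mile 38 (Brookfield, w=120) → cum 324
Optimal location: mile 30.

x = 30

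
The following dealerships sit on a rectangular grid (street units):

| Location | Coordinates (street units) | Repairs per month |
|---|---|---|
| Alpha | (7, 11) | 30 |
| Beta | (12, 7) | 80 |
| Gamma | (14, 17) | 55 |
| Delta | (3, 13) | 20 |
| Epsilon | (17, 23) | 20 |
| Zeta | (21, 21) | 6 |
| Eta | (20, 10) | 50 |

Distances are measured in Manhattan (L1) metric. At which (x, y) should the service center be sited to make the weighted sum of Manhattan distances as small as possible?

Manhattan distance separates: Σwᵢ(|x−xᵢ|+|y−yᵢ|) = Σwᵢ|x−xᵢ| + Σwᵢ|y−yᵢ|, so x and y are optimised independently as 1-D weighted medians.
Total weight W = 261; half = 130.5.
x-coordinate, sorted with cumulative weight:
  x=3 (Delta, w=20) cum 20
  x=7 (Alpha, w=30) cum 50
  x=12 (Beta, w=80) cum 130
  x=14 (Gamma, w=55) cum 185  ← median
  x=17 (Epsilon, w=20) cum 205
  x=20 (Eta, w=50) cum 255
  x=21 (Zeta, w=6) cum 261
⇒ x* = 14
y-coordinate, sorted with cumulative weight:
  y=7 (Beta, w=80) cum 80
  y=10 (Eta, w=50) cum 130
  y=11 (Alpha, w=30) cum 160  ← median
  y=13 (Delta, w=20) cum 180
  y=17 (Gamma, w=55) cum 235
  y=21 (Zeta, w=6) cum 241
  y=23 (Epsilon, w=20) cum 261
⇒ y* = 11

(14, 11)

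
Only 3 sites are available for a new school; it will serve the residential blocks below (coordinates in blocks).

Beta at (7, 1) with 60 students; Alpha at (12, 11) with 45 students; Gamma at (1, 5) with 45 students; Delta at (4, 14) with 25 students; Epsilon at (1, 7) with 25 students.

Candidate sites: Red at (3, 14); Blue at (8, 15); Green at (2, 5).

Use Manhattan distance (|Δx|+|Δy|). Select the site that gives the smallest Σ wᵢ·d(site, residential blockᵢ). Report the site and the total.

Green, total 1655 blocks

Total weighted distance at each candidate:
  Red (3, 14): total = 2305
  Blue (8, 15): total = 2525
  Green (2, 5): total = 1655
Minimum is at Green with total 1655 blocks.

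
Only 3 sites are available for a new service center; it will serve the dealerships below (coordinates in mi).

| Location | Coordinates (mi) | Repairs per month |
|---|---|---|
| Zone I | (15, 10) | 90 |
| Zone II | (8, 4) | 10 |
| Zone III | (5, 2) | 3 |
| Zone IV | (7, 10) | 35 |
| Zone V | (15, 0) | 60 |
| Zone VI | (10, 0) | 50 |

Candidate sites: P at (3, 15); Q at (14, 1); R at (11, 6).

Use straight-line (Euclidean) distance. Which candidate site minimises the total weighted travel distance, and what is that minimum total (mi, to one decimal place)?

Total weighted distance at each candidate:
  P (3, 15): total = 3534.6
  Q (14, 1): total = 1599.3
  R (11, 6): total = 1501.6
Minimum is at R with total 1501.6 mi.

R, total 1501.6 mi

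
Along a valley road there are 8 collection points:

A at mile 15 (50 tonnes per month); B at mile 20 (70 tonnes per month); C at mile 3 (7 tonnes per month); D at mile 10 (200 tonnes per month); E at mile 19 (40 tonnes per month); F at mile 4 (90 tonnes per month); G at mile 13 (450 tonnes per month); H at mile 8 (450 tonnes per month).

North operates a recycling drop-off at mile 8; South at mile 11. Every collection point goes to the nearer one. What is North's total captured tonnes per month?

547

The indifferent point is the midpoint (8+11)/2 = 9.5; collection points left of it (closer to North at 8) go to North, those right go to South.
  C at 3 (w=7) → North
  F at 4 (w=90) → North
  H at 8 (w=450) → North
  D at 10 (w=200) → South
  G at 13 (w=450) → South
  A at 15 (w=50) → South
  E at 19 (w=40) → South
  B at 20 (w=70) → South
North captures 547; South captures 810.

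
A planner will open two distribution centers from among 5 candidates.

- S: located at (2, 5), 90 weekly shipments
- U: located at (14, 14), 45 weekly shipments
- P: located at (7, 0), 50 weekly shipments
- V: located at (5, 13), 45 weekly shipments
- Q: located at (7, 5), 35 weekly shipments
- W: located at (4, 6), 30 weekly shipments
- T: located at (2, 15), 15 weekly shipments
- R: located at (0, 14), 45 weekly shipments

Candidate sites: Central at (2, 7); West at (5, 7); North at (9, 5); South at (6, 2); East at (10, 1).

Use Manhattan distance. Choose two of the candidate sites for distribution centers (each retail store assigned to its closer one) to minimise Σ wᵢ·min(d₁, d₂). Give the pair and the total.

Evaluate every pair (each demand assigned to the nearer of the two):
  {Central, North}: total = 2250
  {Central, West}: total = 2345
  {Central, South}: total = 2345
  {Central, East}: total = 2410
  {West, South}: total = 2495
  {West, North}: total = 2535
  {West, East}: total = 2545
  {North, South}: total = 3265
  {North, East}: total = 3315
  {South, East}: total = 3470
Best pair: {Central, North} with total 2250.

{Central, North}, total 2250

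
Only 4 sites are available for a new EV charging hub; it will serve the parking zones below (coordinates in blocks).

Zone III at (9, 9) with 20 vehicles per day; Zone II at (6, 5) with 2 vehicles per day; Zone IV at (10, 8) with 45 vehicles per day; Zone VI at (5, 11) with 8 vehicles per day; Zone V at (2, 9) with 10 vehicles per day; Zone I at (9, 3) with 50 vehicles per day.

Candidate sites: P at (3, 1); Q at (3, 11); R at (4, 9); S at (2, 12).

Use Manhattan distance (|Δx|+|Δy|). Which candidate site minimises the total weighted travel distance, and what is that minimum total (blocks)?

Total weighted distance at each candidate:
  P (3, 1): total = 1510
  Q (3, 11): total = 1374
  R (4, 9): total = 1021
  S (2, 12): total = 1624
Minimum is at R with total 1021 blocks.

R, total 1021 blocks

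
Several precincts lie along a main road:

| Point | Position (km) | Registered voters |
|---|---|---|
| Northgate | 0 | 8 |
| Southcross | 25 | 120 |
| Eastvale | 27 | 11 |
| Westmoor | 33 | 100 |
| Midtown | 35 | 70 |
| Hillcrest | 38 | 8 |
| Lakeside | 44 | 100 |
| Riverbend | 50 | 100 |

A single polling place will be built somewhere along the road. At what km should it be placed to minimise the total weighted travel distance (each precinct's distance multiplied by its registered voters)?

x = 35

For a sum of weighted absolute distances on a line, the optimum is the weighted median (not the mean). Total weight W = 517; half-weight = 258.5.
Sort by position and accumulate weight:
  km 0 (Northgate, w=8) → cum 8
  km 25 (Southcross, w=120) → cum 128
  km 27 (Eastvale, w=11) → cum 139
  km 33 (Westmoor, w=100) → cum 239
  km 35 (Midtown, w=70) → cum 309  ≥ 258.5 → median here
  km 38 (Hillcrest, w=8) → cum 317
  km 44 (Lakeside, w=100) → cum 417
  km 50 (Riverbend, w=100) → cum 517
Optimal location: km 35.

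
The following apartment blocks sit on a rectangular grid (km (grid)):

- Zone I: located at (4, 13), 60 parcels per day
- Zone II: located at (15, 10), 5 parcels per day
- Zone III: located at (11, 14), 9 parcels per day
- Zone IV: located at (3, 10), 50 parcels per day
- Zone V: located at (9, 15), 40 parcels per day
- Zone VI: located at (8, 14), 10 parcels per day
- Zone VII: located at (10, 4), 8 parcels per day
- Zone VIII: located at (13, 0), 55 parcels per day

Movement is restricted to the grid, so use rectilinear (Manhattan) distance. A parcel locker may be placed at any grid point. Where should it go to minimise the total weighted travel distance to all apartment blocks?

Manhattan distance separates: Σwᵢ(|x−xᵢ|+|y−yᵢ|) = Σwᵢ|x−xᵢ| + Σwᵢ|y−yᵢ|, so x and y are optimised independently as 1-D weighted medians.
Total weight W = 237; half = 118.5.
x-coordinate, sorted with cumulative weight:
  x=3 (Zone IV, w=50) cum 50
  x=4 (Zone I, w=60) cum 110
  x=8 (Zone VI, w=10) cum 120  ← median
  x=9 (Zone V, w=40) cum 160
  x=10 (Zone VII, w=8) cum 168
  x=11 (Zone III, w=9) cum 177
  x=13 (Zone VIII, w=55) cum 232
  x=15 (Zone II, w=5) cum 237
⇒ x* = 8
y-coordinate, sorted with cumulative weight:
  y=0 (Zone VIII, w=55) cum 55
  y=4 (Zone VII, w=8) cum 63
  y=10 (Zone II, w=5) cum 68
  y=10 (Zone IV, w=50) cum 118
  y=13 (Zone I, w=60) cum 178  ← median
  y=14 (Zone III, w=9) cum 187
  y=14 (Zone VI, w=10) cum 197
  y=15 (Zone V, w=40) cum 237
⇒ y* = 13

(8, 13)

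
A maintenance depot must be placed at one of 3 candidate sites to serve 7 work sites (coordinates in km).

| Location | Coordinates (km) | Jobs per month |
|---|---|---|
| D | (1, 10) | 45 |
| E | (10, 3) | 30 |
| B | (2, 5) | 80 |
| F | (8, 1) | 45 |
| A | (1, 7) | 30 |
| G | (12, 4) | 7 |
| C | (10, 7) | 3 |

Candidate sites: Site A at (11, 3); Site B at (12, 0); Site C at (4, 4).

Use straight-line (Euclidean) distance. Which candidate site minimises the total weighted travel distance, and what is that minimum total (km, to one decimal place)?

Total weighted distance at each candidate:
  Site A (11, 3): total = 1824.5
  Site B (12, 0): total = 2298.1
  Site C (4, 4): total = 1091.6
Minimum is at Site C with total 1091.6 km.

Site C, total 1091.6 km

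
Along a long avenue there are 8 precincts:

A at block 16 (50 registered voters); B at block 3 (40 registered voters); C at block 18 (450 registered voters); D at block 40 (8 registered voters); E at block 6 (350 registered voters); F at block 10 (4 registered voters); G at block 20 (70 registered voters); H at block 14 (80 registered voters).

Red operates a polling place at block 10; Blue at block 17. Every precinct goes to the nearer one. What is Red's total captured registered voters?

The indifferent point is the midpoint (10+17)/2 = 13.5; precincts left of it (closer to Red at 10) go to Red, those right go to Blue.
  B at 3 (w=40) → Red
  E at 6 (w=350) → Red
  F at 10 (w=4) → Red
  H at 14 (w=80) → Blue
  A at 16 (w=50) → Blue
  C at 18 (w=450) → Blue
  G at 20 (w=70) → Blue
  D at 40 (w=8) → Blue
Red captures 394; Blue captures 658.

394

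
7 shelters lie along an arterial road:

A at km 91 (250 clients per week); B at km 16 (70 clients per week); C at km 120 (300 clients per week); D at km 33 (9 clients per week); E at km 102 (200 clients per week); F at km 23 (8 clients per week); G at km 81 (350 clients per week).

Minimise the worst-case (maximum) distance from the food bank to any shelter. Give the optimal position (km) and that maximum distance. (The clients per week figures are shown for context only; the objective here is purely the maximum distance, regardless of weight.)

The 1-center on a line is the midpoint of the two extreme points: leftmost at 16, rightmost at 120.
Optimal location = (16 + 120)/2 = 68; maximum distance = (120 − 16)/2 = 52.

location 68, max distance 52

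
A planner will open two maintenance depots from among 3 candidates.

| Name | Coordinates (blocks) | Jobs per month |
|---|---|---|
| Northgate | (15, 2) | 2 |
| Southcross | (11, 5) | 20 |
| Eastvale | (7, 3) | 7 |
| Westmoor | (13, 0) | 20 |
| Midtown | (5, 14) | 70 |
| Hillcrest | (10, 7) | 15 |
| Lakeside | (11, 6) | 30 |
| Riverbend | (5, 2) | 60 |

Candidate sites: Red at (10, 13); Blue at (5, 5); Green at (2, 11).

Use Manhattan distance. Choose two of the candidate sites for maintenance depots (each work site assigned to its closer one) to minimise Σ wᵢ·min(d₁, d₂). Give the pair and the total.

{Red, Blue}, total 1334

Evaluate every pair (each demand assigned to the nearer of the two):
  {Red, Blue}: total = 1334
  {Blue, Green}: total = 1349
  {Red, Green}: total = 2093
Best pair: {Red, Blue} with total 1334.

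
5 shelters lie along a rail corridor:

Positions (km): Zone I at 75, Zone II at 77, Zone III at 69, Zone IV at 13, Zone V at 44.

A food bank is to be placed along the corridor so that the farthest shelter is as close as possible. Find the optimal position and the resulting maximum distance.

location 45, max distance 32

The 1-center on a line is the midpoint of the two extreme points: leftmost at 13, rightmost at 77.
Optimal location = (13 + 77)/2 = 45; maximum distance = (77 − 13)/2 = 32.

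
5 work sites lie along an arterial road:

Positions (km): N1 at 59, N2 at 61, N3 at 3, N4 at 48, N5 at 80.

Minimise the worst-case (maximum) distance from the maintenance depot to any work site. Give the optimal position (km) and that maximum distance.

location 41.5, max distance 38.5

The 1-center on a line is the midpoint of the two extreme points: leftmost at 3, rightmost at 80.
Optimal location = (3 + 80)/2 = 41.5; maximum distance = (80 − 3)/2 = 38.5.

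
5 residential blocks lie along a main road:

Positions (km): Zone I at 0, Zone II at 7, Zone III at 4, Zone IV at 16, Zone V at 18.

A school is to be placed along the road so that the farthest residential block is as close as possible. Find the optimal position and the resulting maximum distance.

location 9, max distance 9

The 1-center on a line is the midpoint of the two extreme points: leftmost at 0, rightmost at 18.
Optimal location = (0 + 18)/2 = 9; maximum distance = (18 − 0)/2 = 9.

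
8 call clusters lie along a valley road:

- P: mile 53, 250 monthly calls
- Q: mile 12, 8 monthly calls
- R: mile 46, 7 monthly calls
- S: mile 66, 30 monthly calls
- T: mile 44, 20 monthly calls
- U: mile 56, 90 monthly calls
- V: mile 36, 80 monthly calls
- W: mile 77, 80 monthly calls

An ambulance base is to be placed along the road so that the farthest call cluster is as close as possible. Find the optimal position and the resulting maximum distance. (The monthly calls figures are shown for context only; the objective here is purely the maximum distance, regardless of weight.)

location 44.5, max distance 32.5

The 1-center on a line is the midpoint of the two extreme points: leftmost at 12, rightmost at 77.
Optimal location = (12 + 77)/2 = 44.5; maximum distance = (77 − 12)/2 = 32.5.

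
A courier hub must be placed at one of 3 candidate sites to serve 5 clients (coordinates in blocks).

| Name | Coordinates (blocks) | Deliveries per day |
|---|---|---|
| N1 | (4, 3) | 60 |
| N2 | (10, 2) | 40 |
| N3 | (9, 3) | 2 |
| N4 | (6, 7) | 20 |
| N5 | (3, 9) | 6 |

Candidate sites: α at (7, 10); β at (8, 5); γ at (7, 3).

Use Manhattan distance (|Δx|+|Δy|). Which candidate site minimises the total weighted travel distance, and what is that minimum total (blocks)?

γ, total 504 blocks

Total weighted distance at each candidate:
  α (7, 10): total = 1168
  β (8, 5): total = 700
  γ (7, 3): total = 504
Minimum is at γ with total 504 blocks.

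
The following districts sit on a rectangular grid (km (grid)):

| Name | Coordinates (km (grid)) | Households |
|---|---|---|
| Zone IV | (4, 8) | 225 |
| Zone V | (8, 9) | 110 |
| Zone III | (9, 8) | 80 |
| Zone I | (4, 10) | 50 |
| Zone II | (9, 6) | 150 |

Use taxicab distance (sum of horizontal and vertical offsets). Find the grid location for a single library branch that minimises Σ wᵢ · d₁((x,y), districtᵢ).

Manhattan distance separates: Σwᵢ(|x−xᵢ|+|y−yᵢ|) = Σwᵢ|x−xᵢ| + Σwᵢ|y−yᵢ|, so x and y are optimised independently as 1-D weighted medians.
Total weight W = 615; half = 307.5.
x-coordinate, sorted with cumulative weight:
  x=4 (Zone IV, w=225) cum 225
  x=4 (Zone I, w=50) cum 275
  x=8 (Zone V, w=110) cum 385  ← median
  x=9 (Zone III, w=80) cum 465
  x=9 (Zone II, w=150) cum 615
⇒ x* = 8
y-coordinate, sorted with cumulative weight:
  y=6 (Zone II, w=150) cum 150
  y=8 (Zone IV, w=225) cum 375  ← median
  y=8 (Zone III, w=80) cum 455
  y=9 (Zone V, w=110) cum 565
  y=10 (Zone I, w=50) cum 615
⇒ y* = 8

(8, 8)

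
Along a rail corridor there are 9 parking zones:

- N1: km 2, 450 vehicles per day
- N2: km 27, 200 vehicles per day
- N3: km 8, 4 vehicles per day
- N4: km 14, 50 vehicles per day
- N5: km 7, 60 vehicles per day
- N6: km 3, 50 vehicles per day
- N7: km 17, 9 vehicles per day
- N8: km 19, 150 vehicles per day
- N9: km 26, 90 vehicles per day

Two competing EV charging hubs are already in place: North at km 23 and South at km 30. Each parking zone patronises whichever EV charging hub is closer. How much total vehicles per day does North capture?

The indifferent point is the midpoint (23+30)/2 = 26.5; parking zones left of it (closer to North at 23) go to North, those right go to South.
  N1 at 2 (w=450) → North
  N6 at 3 (w=50) → North
  N5 at 7 (w=60) → North
  N3 at 8 (w=4) → North
  N4 at 14 (w=50) → North
  N7 at 17 (w=9) → North
  N8 at 19 (w=150) → North
  N9 at 26 (w=90) → North
  N2 at 27 (w=200) → South
North captures 863; South captures 200.

863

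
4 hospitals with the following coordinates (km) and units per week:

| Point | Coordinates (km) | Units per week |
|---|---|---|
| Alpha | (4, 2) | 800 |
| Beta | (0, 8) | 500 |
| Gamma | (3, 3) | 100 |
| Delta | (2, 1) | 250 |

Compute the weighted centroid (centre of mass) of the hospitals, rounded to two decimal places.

(2.42, 3.73)

The minimiser of Σwᵢ‖p−pᵢ‖² is the weighted centroid p* = (Σwᵢpᵢ)/(Σwᵢ).
Σwᵢ = 1650.
Σwᵢxᵢ = 800·4 + 500·0 + 100·3 + 250·2 = 4000.
Σwᵢyᵢ = 800·2 + 500·8 + 100·3 + 250·1 = 6150.
x* = 4000/1650 = 2.42, y* = 6150/1650 = 3.73.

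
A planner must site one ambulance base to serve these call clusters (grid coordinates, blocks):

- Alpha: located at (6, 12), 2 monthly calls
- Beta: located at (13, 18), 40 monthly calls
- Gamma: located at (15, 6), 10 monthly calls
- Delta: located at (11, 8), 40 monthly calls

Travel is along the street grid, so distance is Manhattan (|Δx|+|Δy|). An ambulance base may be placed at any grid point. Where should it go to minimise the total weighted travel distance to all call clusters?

(13, 8)

Manhattan distance separates: Σwᵢ(|x−xᵢ|+|y−yᵢ|) = Σwᵢ|x−xᵢ| + Σwᵢ|y−yᵢ|, so x and y are optimised independently as 1-D weighted medians.
Total weight W = 92; half = 46.
x-coordinate, sorted with cumulative weight:
  x=6 (Alpha, w=2) cum 2
  x=11 (Delta, w=40) cum 42
  x=13 (Beta, w=40) cum 82  ← median
  x=15 (Gamma, w=10) cum 92
⇒ x* = 13
y-coordinate, sorted with cumulative weight:
  y=6 (Gamma, w=10) cum 10
  y=8 (Delta, w=40) cum 50  ← median
  y=12 (Alpha, w=2) cum 52
  y=18 (Beta, w=40) cum 92
⇒ y* = 8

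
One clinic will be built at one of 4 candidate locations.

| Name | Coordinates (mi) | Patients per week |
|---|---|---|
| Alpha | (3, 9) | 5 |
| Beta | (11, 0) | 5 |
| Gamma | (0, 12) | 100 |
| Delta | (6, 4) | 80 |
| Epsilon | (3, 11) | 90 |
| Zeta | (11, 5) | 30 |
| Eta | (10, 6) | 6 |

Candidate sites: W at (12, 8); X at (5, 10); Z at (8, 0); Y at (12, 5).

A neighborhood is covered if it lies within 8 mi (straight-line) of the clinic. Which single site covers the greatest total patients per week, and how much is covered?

X, covering 311

Coverage radius r = 8 mi; a point is covered iff (Δx)²+(Δy)² ≤ 8² = 64.
  W (12, 8): covers {Delta, Zeta, Eta} → 116
  X (5, 10): covers {Alpha, Gamma, Delta, Epsilon, Zeta, Eta} → 311
  Z (8, 0): covers {Beta, Delta, Zeta, Eta} → 121
  Y (12, 5): covers {Beta, Delta, Zeta, Eta} → 121
Maximum coverage at X: 311 patients per week.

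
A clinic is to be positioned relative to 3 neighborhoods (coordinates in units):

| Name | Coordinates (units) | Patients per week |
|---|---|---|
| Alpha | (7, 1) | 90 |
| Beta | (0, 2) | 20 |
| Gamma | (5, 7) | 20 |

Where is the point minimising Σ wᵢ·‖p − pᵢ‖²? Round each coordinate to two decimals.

The minimiser of Σwᵢ‖p−pᵢ‖² is the weighted centroid p* = (Σwᵢpᵢ)/(Σwᵢ).
Σwᵢ = 130.
Σwᵢxᵢ = 90·7 + 20·0 + 20·5 = 730.
Σwᵢyᵢ = 90·1 + 20·2 + 20·7 = 270.
x* = 730/130 = 5.62, y* = 270/130 = 2.08.

(5.62, 2.08)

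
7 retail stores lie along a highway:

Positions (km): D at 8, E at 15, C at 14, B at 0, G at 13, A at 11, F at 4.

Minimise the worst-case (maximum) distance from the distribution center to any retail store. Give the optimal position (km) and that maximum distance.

location 7.5, max distance 7.5

The 1-center on a line is the midpoint of the two extreme points: leftmost at 0, rightmost at 15.
Optimal location = (0 + 15)/2 = 7.5; maximum distance = (15 − 0)/2 = 7.5.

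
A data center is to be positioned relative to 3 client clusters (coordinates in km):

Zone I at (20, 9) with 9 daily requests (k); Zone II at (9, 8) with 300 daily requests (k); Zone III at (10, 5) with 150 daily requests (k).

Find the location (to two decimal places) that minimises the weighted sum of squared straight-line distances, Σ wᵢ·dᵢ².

The minimiser of Σwᵢ‖p−pᵢ‖² is the weighted centroid p* = (Σwᵢpᵢ)/(Σwᵢ).
Σwᵢ = 459.
Σwᵢxᵢ = 9·20 + 300·9 + 150·10 = 4380.
Σwᵢyᵢ = 9·9 + 300·8 + 150·5 = 3231.
x* = 4380/459 = 9.54, y* = 3231/459 = 7.04.

(9.54, 7.04)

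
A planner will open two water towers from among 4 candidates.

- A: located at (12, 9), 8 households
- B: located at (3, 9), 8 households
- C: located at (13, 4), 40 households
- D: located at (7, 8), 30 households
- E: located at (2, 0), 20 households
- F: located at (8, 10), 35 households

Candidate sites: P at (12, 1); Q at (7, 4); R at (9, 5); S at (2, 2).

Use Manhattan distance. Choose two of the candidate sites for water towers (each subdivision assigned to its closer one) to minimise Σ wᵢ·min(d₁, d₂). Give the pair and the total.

{R, S}, total 720

Evaluate every pair (each demand assigned to the nearer of the two):
  {R, S}: total = 720
  {Q, S}: total = 789
  {Q, R}: total = 838
  {P, Q}: total = 841
  {P, R}: total = 876
  {P, S}: total = 1113
Best pair: {R, S} with total 720.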